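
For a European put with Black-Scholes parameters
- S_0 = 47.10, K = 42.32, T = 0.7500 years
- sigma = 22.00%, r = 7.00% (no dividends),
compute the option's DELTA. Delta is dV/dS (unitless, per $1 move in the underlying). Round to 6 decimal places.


Answer: Delta = -0.175542

Derivation:
d1 = 0.9324900375; d2 = 0.7419644487
phi(d1) = 0.2582809409; exp(-qT) = 1.0000000000; exp(-rT) = 0.9488543211
N(-d1) = 0.1755416665
Delta = -exp(-qT) * N(-d1) = -1.0000000000 * 0.1755416665 = -0.175542


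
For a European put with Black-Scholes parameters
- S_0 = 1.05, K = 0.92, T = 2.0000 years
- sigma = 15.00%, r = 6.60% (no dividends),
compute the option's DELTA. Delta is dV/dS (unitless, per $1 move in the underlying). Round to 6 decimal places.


Answer: Delta = -0.088286

Derivation:
d1 = 1.3513836983; d2 = 1.1392516639
phi(d1) = 0.1600838589; exp(-qT) = 1.0000000000; exp(-rT) = 0.8763409951
N(-d1) = 0.0882862765
Delta = -exp(-qT) * N(-d1) = -1.0000000000 * 0.0882862765 = -0.088286


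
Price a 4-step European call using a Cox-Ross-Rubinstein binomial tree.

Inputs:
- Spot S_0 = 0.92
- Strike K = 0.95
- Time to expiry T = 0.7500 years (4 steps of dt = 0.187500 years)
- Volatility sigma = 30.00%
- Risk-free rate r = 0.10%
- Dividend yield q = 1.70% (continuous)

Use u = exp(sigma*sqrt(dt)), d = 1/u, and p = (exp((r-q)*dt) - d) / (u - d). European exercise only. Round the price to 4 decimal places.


Answer: Price = V(0,0) = 0.0759

Derivation:
dt = T/N = 0.187500
u = exp(sigma*sqrt(dt)) = 1.138719; d = 1/u = 0.878180
p = (exp((r-q)*dt) - d) / (u - d) = 0.456072
Discount per step: exp(-r*dt) = 0.999813
Stock lattice S(k, i) with i counting down-moves:
  k=0: S(0,0) = 0.9200
  k=1: S(1,0) = 1.0476; S(1,1) = 0.8079
  k=2: S(2,0) = 1.1929; S(2,1) = 0.9200; S(2,2) = 0.7095
  k=3: S(3,0) = 1.3584; S(3,1) = 1.0476; S(3,2) = 0.8079; S(3,3) = 0.6231
  k=4: S(4,0) = 1.5469; S(4,1) = 1.1929; S(4,2) = 0.9200; S(4,3) = 0.7095; S(4,4) = 0.5472
Terminal payoffs V(N, i) = max(S_T - K, 0):
  V(4,0) = 0.596870; V(4,1) = 0.242946; V(4,2) = 0.000000; V(4,3) = 0.000000; V(4,4) = 0.000000
Backward induction: V(k, i) = exp(-r*dt) * [p * V(k+1, i) + (1-p) * V(k+1, i+1)].
  V(3,0) = exp(-r*dt) * [p*0.596870 + (1-p)*0.242946] = 0.404285
  V(3,1) = exp(-r*dt) * [p*0.242946 + (1-p)*0.000000] = 0.110780
  V(3,2) = exp(-r*dt) * [p*0.000000 + (1-p)*0.000000] = 0.000000
  V(3,3) = exp(-r*dt) * [p*0.000000 + (1-p)*0.000000] = 0.000000
  V(2,0) = exp(-r*dt) * [p*0.404285 + (1-p)*0.110780] = 0.244594
  V(2,1) = exp(-r*dt) * [p*0.110780 + (1-p)*0.000000] = 0.050514
  V(2,2) = exp(-r*dt) * [p*0.000000 + (1-p)*0.000000] = 0.000000
  V(1,0) = exp(-r*dt) * [p*0.244594 + (1-p)*0.050514] = 0.139003
  V(1,1) = exp(-r*dt) * [p*0.050514 + (1-p)*0.000000] = 0.023034
  V(0,0) = exp(-r*dt) * [p*0.139003 + (1-p)*0.023034] = 0.075910


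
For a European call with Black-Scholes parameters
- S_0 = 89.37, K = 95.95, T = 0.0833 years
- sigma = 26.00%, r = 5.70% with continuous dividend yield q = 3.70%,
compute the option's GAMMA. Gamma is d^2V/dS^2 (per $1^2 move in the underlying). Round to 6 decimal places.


d1 = -0.8869957850; d2 = -0.9620363074
phi(d1) = 0.2691949893; exp(-qT) = 0.9969226448; exp(-rT) = 0.9952631544
Gamma = exp(-qT) * phi(d1) / (S * sigma * sqrt(T)) = 0.9969226448 * 0.2691949893 / (89.3700 * 0.2600 * 0.2886173938) = 0.040017

Answer: Gamma = 0.040017


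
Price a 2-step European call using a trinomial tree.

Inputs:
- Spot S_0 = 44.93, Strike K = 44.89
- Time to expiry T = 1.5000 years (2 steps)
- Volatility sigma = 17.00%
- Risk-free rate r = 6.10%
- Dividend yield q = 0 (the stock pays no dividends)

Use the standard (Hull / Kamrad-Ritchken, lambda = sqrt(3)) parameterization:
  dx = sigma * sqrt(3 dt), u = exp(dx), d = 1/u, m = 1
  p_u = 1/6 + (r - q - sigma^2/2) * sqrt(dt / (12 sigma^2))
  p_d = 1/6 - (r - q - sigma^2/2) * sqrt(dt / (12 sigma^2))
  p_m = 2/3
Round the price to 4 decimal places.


dt = T/N = 0.750000; dx = sigma*sqrt(3*dt) = 0.255000
u = exp(dx) = 1.290462; d = 1/u = 0.774916
p_u = 0.235123, p_m = 0.666667, p_d = 0.098211
Discount per step: exp(-r*dt) = 0.955281
Stock lattice S(k, j) with j the centered position index:
  k=0: S(0,+0) = 44.9300
  k=1: S(1,-1) = 34.8170; S(1,+0) = 44.9300; S(1,+1) = 57.9804
  k=2: S(2,-2) = 26.9803; S(2,-1) = 34.8170; S(2,+0) = 44.9300; S(2,+1) = 57.9804; S(2,+2) = 74.8215
Terminal payoffs V(N, j) = max(S_T - K, 0):
  V(2,-2) = 0.000000; V(2,-1) = 0.000000; V(2,+0) = 0.040000; V(2,+1) = 13.090441; V(2,+2) = 29.931533
Backward induction: V(k, j) = exp(-r*dt) * [p_u * V(k+1, j+1) + p_m * V(k+1, j) + p_d * V(k+1, j-1)]
  V(1,-1) = exp(-r*dt) * [p_u*0.040000 + p_m*0.000000 + p_d*0.000000] = 0.008984
  V(1,+0) = exp(-r*dt) * [p_u*13.090441 + p_m*0.040000 + p_d*0.000000] = 2.965692
  V(1,+1) = exp(-r*dt) * [p_u*29.931533 + p_m*13.090441 + p_d*0.040000] = 15.063313
  V(0,+0) = exp(-r*dt) * [p_u*15.063313 + p_m*2.965692 + p_d*0.008984] = 5.272897

Answer: Price = V(0,0) = 5.2729


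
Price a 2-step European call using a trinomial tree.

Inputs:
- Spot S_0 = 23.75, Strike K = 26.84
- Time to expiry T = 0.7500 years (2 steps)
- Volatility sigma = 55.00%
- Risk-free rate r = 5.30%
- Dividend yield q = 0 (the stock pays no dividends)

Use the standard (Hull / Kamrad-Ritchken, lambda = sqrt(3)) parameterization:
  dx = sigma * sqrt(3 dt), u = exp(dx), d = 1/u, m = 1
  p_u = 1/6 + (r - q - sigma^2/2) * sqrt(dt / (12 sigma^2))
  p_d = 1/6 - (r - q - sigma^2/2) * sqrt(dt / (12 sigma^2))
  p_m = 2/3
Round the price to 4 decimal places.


dt = T/N = 0.375000; dx = sigma*sqrt(3*dt) = 0.583363
u = exp(dx) = 1.792055; d = 1/u = 0.558019
p_u = 0.135088, p_m = 0.666667, p_d = 0.198245
Discount per step: exp(-r*dt) = 0.980321
Stock lattice S(k, j) with j the centered position index:
  k=0: S(0,+0) = 23.7500
  k=1: S(1,-1) = 13.2529; S(1,+0) = 23.7500; S(1,+1) = 42.5613
  k=2: S(2,-2) = 7.3954; S(2,-1) = 13.2529; S(2,+0) = 23.7500; S(2,+1) = 42.5613; S(2,+2) = 76.2722
Terminal payoffs V(N, j) = max(S_T - K, 0):
  V(2,-2) = 0.000000; V(2,-1) = 0.000000; V(2,+0) = 0.000000; V(2,+1) = 15.721310; V(2,+2) = 49.432215
Backward induction: V(k, j) = exp(-r*dt) * [p_u * V(k+1, j+1) + p_m * V(k+1, j) + p_d * V(k+1, j-1)]
  V(1,-1) = exp(-r*dt) * [p_u*0.000000 + p_m*0.000000 + p_d*0.000000] = 0.000000
  V(1,+0) = exp(-r*dt) * [p_u*15.721310 + p_m*0.000000 + p_d*0.000000] = 2.081966
  V(1,+1) = exp(-r*dt) * [p_u*49.432215 + p_m*15.721310 + p_d*0.000000] = 16.820909
  V(0,+0) = exp(-r*dt) * [p_u*16.820909 + p_m*2.081966 + p_d*0.000000] = 3.588249

Answer: Price = V(0,0) = 3.5882


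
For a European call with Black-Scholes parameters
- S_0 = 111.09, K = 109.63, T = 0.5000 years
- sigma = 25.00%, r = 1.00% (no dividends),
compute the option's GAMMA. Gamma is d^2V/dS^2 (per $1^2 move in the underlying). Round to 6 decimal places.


d1 = 0.1915106731; d2 = 0.0147339778
phi(d1) = 0.3916930811; exp(-qT) = 1.0000000000; exp(-rT) = 0.9950124792
Gamma = exp(-qT) * phi(d1) / (S * sigma * sqrt(T)) = 1.0000000000 * 0.3916930811 / (111.0900 * 0.2500 * 0.7071067812) = 0.019946

Answer: Gamma = 0.019946


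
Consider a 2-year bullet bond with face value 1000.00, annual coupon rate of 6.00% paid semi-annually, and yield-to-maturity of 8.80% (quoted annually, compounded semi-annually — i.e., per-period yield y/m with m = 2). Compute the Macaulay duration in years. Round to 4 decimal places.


Answer: Macaulay duration = 1.9117 years

Derivation:
Coupon per period c = face * coupon_rate / m = 30.000000
Periods per year m = 2; per-period yield y/m = 0.044000
Number of cashflows N = 4
Cashflows (t years, CF_t, discount factor 1/(1+y/m)^(m*t), PV):
  t = 0.5000: CF_t = 30.000000, DF = 0.957854, PV = 28.735632
  t = 1.0000: CF_t = 30.000000, DF = 0.917485, PV = 27.524552
  t = 1.5000: CF_t = 30.000000, DF = 0.878817, PV = 26.364513
  t = 2.0000: CF_t = 1030.000000, DF = 0.841779, PV = 867.032207
Price P = sum_t PV_t = 949.656904
Macaulay numerator sum_t t * PV_t:
  t * PV_t at t = 0.5000: 14.367816
  t * PV_t at t = 1.0000: 27.524552
  t * PV_t at t = 1.5000: 39.546770
  t * PV_t at t = 2.0000: 1734.064413
Macaulay duration D = (sum_t t * PV_t) / P = 1815.503551 / 949.656904 = 1.911747


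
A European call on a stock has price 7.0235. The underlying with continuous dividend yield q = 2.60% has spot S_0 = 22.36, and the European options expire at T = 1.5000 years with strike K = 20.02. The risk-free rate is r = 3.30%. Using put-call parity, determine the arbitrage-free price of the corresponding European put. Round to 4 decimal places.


Put-call parity: C - P = S_0 * exp(-qT) - K * exp(-rT).
S_0 * exp(-qT) = 22.3600 * 0.96175071 = 21.50474586
K * exp(-rT) = 20.0200 * 0.95170516 = 19.05313727
P = C - S*exp(-qT) + K*exp(-rT)
P = 7.0235 - 21.50474586 + 19.05313727 = 4.5719

Answer: Put price = 4.5719


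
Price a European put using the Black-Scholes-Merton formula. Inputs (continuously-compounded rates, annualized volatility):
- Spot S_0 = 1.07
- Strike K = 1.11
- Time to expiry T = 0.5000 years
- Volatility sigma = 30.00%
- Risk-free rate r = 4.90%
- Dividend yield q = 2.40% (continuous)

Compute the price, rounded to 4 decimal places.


Answer: Price = 0.1039

Derivation:
d1 = (ln(S/K) + (r - q + 0.5*sigma^2) * T) / (sigma * sqrt(T)) = -0.00802032
d2 = d1 - sigma * sqrt(T) = -0.22015235
exp(-rT) = 0.97579769; exp(-qT) = 0.98807171
P = K * exp(-rT) * N(-d2) - S_0 * exp(-qT) * N(-d1)
N(-d1) = 0.50319961; N(-d2) = 0.58712375
P = 1.1100 * 0.97579769 * 0.58712375 - 1.0700 * 0.98807171 * 0.50319961 = 0.1039


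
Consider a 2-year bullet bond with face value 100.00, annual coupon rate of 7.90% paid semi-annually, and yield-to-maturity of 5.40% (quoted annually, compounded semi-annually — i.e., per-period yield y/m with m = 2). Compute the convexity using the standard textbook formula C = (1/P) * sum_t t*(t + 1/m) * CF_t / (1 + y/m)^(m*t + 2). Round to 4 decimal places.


Answer: Convexity = 4.3990

Derivation:
Coupon per period c = face * coupon_rate / m = 3.950000
Periods per year m = 2; per-period yield y/m = 0.027000
Number of cashflows N = 4
Cashflows (t years, CF_t, discount factor 1/(1+y/m)^(m*t), PV):
  t = 0.5000: CF_t = 3.950000, DF = 0.973710, PV = 3.846154
  t = 1.0000: CF_t = 3.950000, DF = 0.948111, PV = 3.745038
  t = 1.5000: CF_t = 3.950000, DF = 0.923185, PV = 3.646580
  t = 2.0000: CF_t = 103.950000, DF = 0.898914, PV = 93.442128
Price P = sum_t PV_t = 104.679900
Convexity numerator sum_t t*(t + 1/m) * CF_t / (1+y/m)^(m*t + 2):
  t = 0.5000: term = 1.823290
  t = 1.0000: term = 5.326066
  t = 1.5000: term = 10.372087
  t = 2.0000: term = 442.967472
Convexity = (1/P) * sum = 460.488915 / 104.679900 = 4.399019


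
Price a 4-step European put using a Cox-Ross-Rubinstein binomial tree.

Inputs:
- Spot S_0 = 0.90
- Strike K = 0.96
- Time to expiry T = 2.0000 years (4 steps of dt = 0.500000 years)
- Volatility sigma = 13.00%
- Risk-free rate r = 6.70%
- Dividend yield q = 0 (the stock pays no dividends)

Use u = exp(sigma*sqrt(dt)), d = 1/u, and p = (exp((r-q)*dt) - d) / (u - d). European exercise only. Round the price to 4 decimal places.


dt = T/N = 0.500000
u = exp(sigma*sqrt(dt)) = 1.096281; d = 1/u = 0.912175
p = (exp((r-q)*dt) - d) / (u - d) = 0.662077
Discount per step: exp(-r*dt) = 0.967055
Stock lattice S(k, i) with i counting down-moves:
  k=0: S(0,0) = 0.9000
  k=1: S(1,0) = 0.9867; S(1,1) = 0.8210
  k=2: S(2,0) = 1.0816; S(2,1) = 0.9000; S(2,2) = 0.7489
  k=3: S(3,0) = 1.1858; S(3,1) = 0.9867; S(3,2) = 0.8210; S(3,3) = 0.6831
  k=4: S(4,0) = 1.3000; S(4,1) = 1.0816; S(4,2) = 0.9000; S(4,3) = 0.7489; S(4,4) = 0.6231
Terminal payoffs V(N, i) = max(K - S_T, 0):
  V(4,0) = 0.000000; V(4,1) = 0.000000; V(4,2) = 0.060000; V(4,3) = 0.211144; V(4,4) = 0.336905
Backward induction: V(k, i) = exp(-r*dt) * [p * V(k+1, i) + (1-p) * V(k+1, i+1)].
  V(3,0) = exp(-r*dt) * [p*0.000000 + (1-p)*0.000000] = 0.000000
  V(3,1) = exp(-r*dt) * [p*0.000000 + (1-p)*0.060000] = 0.019607
  V(3,2) = exp(-r*dt) * [p*0.060000 + (1-p)*0.211144] = 0.107416
  V(3,3) = exp(-r*dt) * [p*0.211144 + (1-p)*0.336905] = 0.245285
  V(2,0) = exp(-r*dt) * [p*0.000000 + (1-p)*0.019607] = 0.006408
  V(2,1) = exp(-r*dt) * [p*0.019607 + (1-p)*0.107416] = 0.047656
  V(2,2) = exp(-r*dt) * [p*0.107416 + (1-p)*0.245285] = 0.148931
  V(1,0) = exp(-r*dt) * [p*0.006408 + (1-p)*0.047656] = 0.019676
  V(1,1) = exp(-r*dt) * [p*0.047656 + (1-p)*0.148931] = 0.079182
  V(0,0) = exp(-r*dt) * [p*0.019676 + (1-p)*0.079182] = 0.038474

Answer: Price = V(0,0) = 0.0385


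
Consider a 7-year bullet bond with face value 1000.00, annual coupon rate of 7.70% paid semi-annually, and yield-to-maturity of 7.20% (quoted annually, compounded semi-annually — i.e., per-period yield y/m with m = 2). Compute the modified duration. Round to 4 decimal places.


Coupon per period c = face * coupon_rate / m = 38.500000
Periods per year m = 2; per-period yield y/m = 0.036000
Number of cashflows N = 14
Cashflows (t years, CF_t, discount factor 1/(1+y/m)^(m*t), PV):
  t = 0.5000: CF_t = 38.500000, DF = 0.965251, PV = 37.162162
  t = 1.0000: CF_t = 38.500000, DF = 0.931709, PV = 35.870813
  t = 1.5000: CF_t = 38.500000, DF = 0.899333, PV = 34.624337
  t = 2.0000: CF_t = 38.500000, DF = 0.868082, PV = 33.421174
  t = 2.5000: CF_t = 38.500000, DF = 0.837917, PV = 32.259821
  t = 3.0000: CF_t = 38.500000, DF = 0.808801, PV = 31.138823
  t = 3.5000: CF_t = 38.500000, DF = 0.780696, PV = 30.056779
  t = 4.0000: CF_t = 38.500000, DF = 0.753567, PV = 29.012335
  t = 4.5000: CF_t = 38.500000, DF = 0.727381, PV = 28.004185
  t = 5.0000: CF_t = 38.500000, DF = 0.702106, PV = 27.031066
  t = 5.5000: CF_t = 38.500000, DF = 0.677708, PV = 26.091763
  t = 6.0000: CF_t = 38.500000, DF = 0.654158, PV = 25.185099
  t = 6.5000: CF_t = 38.500000, DF = 0.631427, PV = 24.309941
  t = 7.0000: CF_t = 1038.500000, DF = 0.609486, PV = 632.950759
Price P = sum_t PV_t = 1027.119058
First compute Macaulay numerator sum_t t * PV_t:
  t * PV_t at t = 0.5000: 18.581081
  t * PV_t at t = 1.0000: 35.870813
  t * PV_t at t = 1.5000: 51.936505
  t * PV_t at t = 2.0000: 66.842349
  t * PV_t at t = 2.5000: 80.649552
  t * PV_t at t = 3.0000: 93.416470
  t * PV_t at t = 3.5000: 105.198727
  t * PV_t at t = 4.0000: 116.049341
  t * PV_t at t = 4.5000: 126.018830
  t * PV_t at t = 5.0000: 135.155331
  t * PV_t at t = 5.5000: 143.504695
  t * PV_t at t = 6.0000: 151.110595
  t * PV_t at t = 6.5000: 158.014618
  t * PV_t at t = 7.0000: 4430.655315
Macaulay duration D = 5713.004222 / 1027.119058 = 5.562164
Modified duration = D / (1 + y/m) = 5.562164 / (1 + 0.036000) = 5.368884

Answer: Modified duration = 5.3689


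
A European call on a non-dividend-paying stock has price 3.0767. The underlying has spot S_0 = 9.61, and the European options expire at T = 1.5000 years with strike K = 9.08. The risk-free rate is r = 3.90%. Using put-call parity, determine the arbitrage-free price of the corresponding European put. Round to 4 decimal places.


Answer: Put price = 2.0308

Derivation:
Put-call parity: C - P = S_0 * exp(-qT) - K * exp(-rT).
S_0 * exp(-qT) = 9.6100 * 1.00000000 = 9.61000000
K * exp(-rT) = 9.0800 * 0.94317824 = 8.56405842
P = C - S*exp(-qT) + K*exp(-rT)
P = 3.0767 - 9.61000000 + 8.56405842 = 2.0308


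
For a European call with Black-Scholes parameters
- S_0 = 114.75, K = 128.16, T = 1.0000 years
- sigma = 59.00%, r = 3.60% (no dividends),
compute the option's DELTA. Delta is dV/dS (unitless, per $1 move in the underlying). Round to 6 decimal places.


d1 = 0.1686887553; d2 = -0.4213112447
phi(d1) = 0.3933063394; exp(-qT) = 1.0000000000; exp(-rT) = 0.9646402935
N(d1) = 0.5669792680
Delta = exp(-qT) * N(d1) = 1.0000000000 * 0.5669792680 = 0.566979

Answer: Delta = 0.566979


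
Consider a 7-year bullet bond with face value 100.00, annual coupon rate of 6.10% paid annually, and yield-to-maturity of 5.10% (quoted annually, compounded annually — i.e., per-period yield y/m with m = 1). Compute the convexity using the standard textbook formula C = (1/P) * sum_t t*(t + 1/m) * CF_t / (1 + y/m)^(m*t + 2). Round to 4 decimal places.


Coupon per period c = face * coupon_rate / m = 6.100000
Periods per year m = 1; per-period yield y/m = 0.051000
Number of cashflows N = 7
Cashflows (t years, CF_t, discount factor 1/(1+y/m)^(m*t), PV):
  t = 1.0000: CF_t = 6.100000, DF = 0.951475, PV = 5.803996
  t = 2.0000: CF_t = 6.100000, DF = 0.905304, PV = 5.522356
  t = 3.0000: CF_t = 6.100000, DF = 0.861374, PV = 5.254383
  t = 4.0000: CF_t = 6.100000, DF = 0.819576, PV = 4.999412
  t = 5.0000: CF_t = 6.100000, DF = 0.779806, PV = 4.756815
  t = 6.0000: CF_t = 6.100000, DF = 0.741965, PV = 4.525989
  t = 7.0000: CF_t = 106.100000, DF = 0.705961, PV = 74.902510
Price P = sum_t PV_t = 105.765462
Convexity numerator sum_t t*(t + 1/m) * CF_t / (1+y/m)^(m*t + 2):
  t = 1.0000: term = 10.508765
  t = 2.0000: term = 29.996475
  t = 3.0000: term = 57.081779
  t = 4.0000: term = 90.519789
  t = 5.0000: term = 129.190946
  t = 6.0000: term = 172.090698
  t = 7.0000: term = 3797.335476
Convexity = (1/P) * sum = 4286.723929 / 105.765462 = 40.530471

Answer: Convexity = 40.5305


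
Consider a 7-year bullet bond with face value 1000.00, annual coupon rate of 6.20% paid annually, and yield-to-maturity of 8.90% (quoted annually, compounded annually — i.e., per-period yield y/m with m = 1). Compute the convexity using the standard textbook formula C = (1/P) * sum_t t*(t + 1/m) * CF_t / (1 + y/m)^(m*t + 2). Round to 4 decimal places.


Coupon per period c = face * coupon_rate / m = 62.000000
Periods per year m = 1; per-period yield y/m = 0.089000
Number of cashflows N = 7
Cashflows (t years, CF_t, discount factor 1/(1+y/m)^(m*t), PV):
  t = 1.0000: CF_t = 62.000000, DF = 0.918274, PV = 56.932966
  t = 2.0000: CF_t = 62.000000, DF = 0.843226, PV = 52.280042
  t = 3.0000: CF_t = 62.000000, DF = 0.774313, PV = 48.007385
  t = 4.0000: CF_t = 62.000000, DF = 0.711031, PV = 44.083916
  t = 5.0000: CF_t = 62.000000, DF = 0.652921, PV = 40.481099
  t = 6.0000: CF_t = 62.000000, DF = 0.599560, PV = 37.172726
  t = 7.0000: CF_t = 1062.000000, DF = 0.550560, PV = 584.694971
Price P = sum_t PV_t = 863.653105
Convexity numerator sum_t t*(t + 1/m) * CF_t / (1+y/m)^(m*t + 2):
  t = 1.0000: term = 96.014770
  t = 2.0000: term = 264.503499
  t = 3.0000: term = 485.773184
  t = 4.0000: term = 743.454521
  t = 5.0000: term = 1024.042040
  t = 6.0000: term = 1316.491144
  t = 7.0000: term = 27609.696072
Convexity = (1/P) * sum = 31539.975229 / 863.653105 = 36.519263

Answer: Convexity = 36.5193


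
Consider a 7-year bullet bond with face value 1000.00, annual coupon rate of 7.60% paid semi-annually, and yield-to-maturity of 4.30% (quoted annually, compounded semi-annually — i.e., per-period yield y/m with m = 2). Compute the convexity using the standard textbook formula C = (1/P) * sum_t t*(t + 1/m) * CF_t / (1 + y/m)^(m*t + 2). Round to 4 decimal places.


Coupon per period c = face * coupon_rate / m = 38.000000
Periods per year m = 2; per-period yield y/m = 0.021500
Number of cashflows N = 14
Cashflows (t years, CF_t, discount factor 1/(1+y/m)^(m*t), PV):
  t = 0.5000: CF_t = 38.000000, DF = 0.978953, PV = 37.200196
  t = 1.0000: CF_t = 38.000000, DF = 0.958348, PV = 36.417225
  t = 1.5000: CF_t = 38.000000, DF = 0.938177, PV = 35.650735
  t = 2.0000: CF_t = 38.000000, DF = 0.918431, PV = 34.900377
  t = 2.5000: CF_t = 38.000000, DF = 0.899100, PV = 34.165812
  t = 3.0000: CF_t = 38.000000, DF = 0.880177, PV = 33.446707
  t = 3.5000: CF_t = 38.000000, DF = 0.861651, PV = 32.742739
  t = 4.0000: CF_t = 38.000000, DF = 0.843515, PV = 32.053586
  t = 4.5000: CF_t = 38.000000, DF = 0.825762, PV = 31.378939
  t = 5.0000: CF_t = 38.000000, DF = 0.808381, PV = 30.718492
  t = 5.5000: CF_t = 38.000000, DF = 0.791367, PV = 30.071945
  t = 6.0000: CF_t = 38.000000, DF = 0.774711, PV = 29.439006
  t = 6.5000: CF_t = 38.000000, DF = 0.758405, PV = 28.819389
  t = 7.0000: CF_t = 1038.000000, DF = 0.742442, PV = 770.655283
Price P = sum_t PV_t = 1197.660431
Convexity numerator sum_t t*(t + 1/m) * CF_t / (1+y/m)^(m*t + 2):
  t = 0.5000: term = 17.825367
  t = 1.0000: term = 52.350565
  t = 1.5000: term = 102.497435
  t = 2.0000: term = 167.233537
  t = 2.5000: term = 245.570539
  t = 3.0000: term = 336.562657
  t = 3.5000: term = 439.305149
  t = 4.0000: term = 552.932850
  t = 4.5000: term = 676.618759
  t = 5.0000: term = 809.572670
  t = 5.5000: term = 951.039848
  t = 6.0000: term = 1100.299739
  t = 6.5000: term = 1256.664737
  t = 7.0000: term = 38774.188869
Convexity = (1/P) * sum = 45482.662722 / 1197.660431 = 37.976259

Answer: Convexity = 37.9763


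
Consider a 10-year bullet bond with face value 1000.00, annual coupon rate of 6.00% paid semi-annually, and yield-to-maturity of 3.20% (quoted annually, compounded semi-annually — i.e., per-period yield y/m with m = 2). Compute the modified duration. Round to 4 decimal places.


Answer: Modified duration = 7.8097

Derivation:
Coupon per period c = face * coupon_rate / m = 30.000000
Periods per year m = 2; per-period yield y/m = 0.016000
Number of cashflows N = 20
Cashflows (t years, CF_t, discount factor 1/(1+y/m)^(m*t), PV):
  t = 0.5000: CF_t = 30.000000, DF = 0.984252, PV = 29.527559
  t = 1.0000: CF_t = 30.000000, DF = 0.968752, PV = 29.062558
  t = 1.5000: CF_t = 30.000000, DF = 0.953496, PV = 28.604880
  t = 2.0000: CF_t = 30.000000, DF = 0.938480, PV = 28.154409
  t = 2.5000: CF_t = 30.000000, DF = 0.923701, PV = 27.711033
  t = 3.0000: CF_t = 30.000000, DF = 0.909155, PV = 27.274639
  t = 3.5000: CF_t = 30.000000, DF = 0.894837, PV = 26.845117
  t = 4.0000: CF_t = 30.000000, DF = 0.880745, PV = 26.422359
  t = 4.5000: CF_t = 30.000000, DF = 0.866875, PV = 26.006259
  t = 5.0000: CF_t = 30.000000, DF = 0.853224, PV = 25.596712
  t = 5.5000: CF_t = 30.000000, DF = 0.839787, PV = 25.193614
  t = 6.0000: CF_t = 30.000000, DF = 0.826562, PV = 24.796864
  t = 6.5000: CF_t = 30.000000, DF = 0.813545, PV = 24.406362
  t = 7.0000: CF_t = 30.000000, DF = 0.800734, PV = 24.022010
  t = 7.5000: CF_t = 30.000000, DF = 0.788124, PV = 23.643711
  t = 8.0000: CF_t = 30.000000, DF = 0.775712, PV = 23.271369
  t = 8.5000: CF_t = 30.000000, DF = 0.763496, PV = 22.904890
  t = 9.0000: CF_t = 30.000000, DF = 0.751473, PV = 22.544184
  t = 9.5000: CF_t = 30.000000, DF = 0.739639, PV = 22.189157
  t = 10.0000: CF_t = 1030.000000, DF = 0.727991, PV = 749.830438
Price P = sum_t PV_t = 1238.008123
First compute Macaulay numerator sum_t t * PV_t:
  t * PV_t at t = 0.5000: 14.763780
  t * PV_t at t = 1.0000: 29.062558
  t * PV_t at t = 1.5000: 42.907320
  t * PV_t at t = 2.0000: 56.308819
  t * PV_t at t = 2.5000: 69.277582
  t * PV_t at t = 3.0000: 81.823916
  t * PV_t at t = 3.5000: 93.957909
  t * PV_t at t = 4.0000: 105.689437
  t * PV_t at t = 4.5000: 117.028165
  t * PV_t at t = 5.0000: 127.983558
  t * PV_t at t = 5.5000: 138.564876
  t * PV_t at t = 6.0000: 148.781184
  t * PV_t at t = 6.5000: 158.641354
  t * PV_t at t = 7.0000: 168.154070
  t * PV_t at t = 7.5000: 177.327830
  t * PV_t at t = 8.0000: 186.170950
  t * PV_t at t = 8.5000: 194.691569
  t * PV_t at t = 9.0000: 202.897652
  t * PV_t at t = 9.5000: 210.796992
  t * PV_t at t = 10.0000: 7498.304378
Macaulay duration D = 9823.133899 / 1238.008123 = 7.934628
Modified duration = D / (1 + y/m) = 7.934628 / (1 + 0.016000) = 7.809673


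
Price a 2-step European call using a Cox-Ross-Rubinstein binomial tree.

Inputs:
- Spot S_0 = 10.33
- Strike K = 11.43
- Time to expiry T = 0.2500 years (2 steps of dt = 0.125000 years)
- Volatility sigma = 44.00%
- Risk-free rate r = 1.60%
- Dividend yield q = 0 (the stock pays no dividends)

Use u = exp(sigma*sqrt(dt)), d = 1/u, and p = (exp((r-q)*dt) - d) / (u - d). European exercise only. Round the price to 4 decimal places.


dt = T/N = 0.125000
u = exp(sigma*sqrt(dt)) = 1.168316; d = 1/u = 0.855933
p = (exp((r-q)*dt) - d) / (u - d) = 0.467596
Discount per step: exp(-r*dt) = 0.998002
Stock lattice S(k, i) with i counting down-moves:
  k=0: S(0,0) = 10.3300
  k=1: S(1,0) = 12.0687; S(1,1) = 8.8418
  k=2: S(2,0) = 14.1001; S(2,1) = 10.3300; S(2,2) = 7.5680
Terminal payoffs V(N, i) = max(S_T - K, 0):
  V(2,0) = 2.670063; V(2,1) = 0.000000; V(2,2) = 0.000000
Backward induction: V(k, i) = exp(-r*dt) * [p * V(k+1, i) + (1-p) * V(k+1, i+1)].
  V(1,0) = exp(-r*dt) * [p*2.670063 + (1-p)*0.000000] = 1.246017
  V(1,1) = exp(-r*dt) * [p*0.000000 + (1-p)*0.000000] = 0.000000
  V(0,0) = exp(-r*dt) * [p*1.246017 + (1-p)*0.000000] = 0.581469

Answer: Price = V(0,0) = 0.5815


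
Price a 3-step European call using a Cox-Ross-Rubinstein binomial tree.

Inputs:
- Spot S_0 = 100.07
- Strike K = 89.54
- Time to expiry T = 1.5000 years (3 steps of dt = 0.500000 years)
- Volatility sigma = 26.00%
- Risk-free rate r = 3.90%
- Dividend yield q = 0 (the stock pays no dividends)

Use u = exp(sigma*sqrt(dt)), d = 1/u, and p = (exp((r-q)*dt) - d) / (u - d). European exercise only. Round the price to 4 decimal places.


Answer: Price = V(0,0) = 21.3992

Derivation:
dt = T/N = 0.500000
u = exp(sigma*sqrt(dt)) = 1.201833; d = 1/u = 0.832062
p = (exp((r-q)*dt) - d) / (u - d) = 0.507420
Discount per step: exp(-r*dt) = 0.980689
Stock lattice S(k, i) with i counting down-moves:
  k=0: S(0,0) = 100.0700
  k=1: S(1,0) = 120.2674; S(1,1) = 83.2645
  k=2: S(2,0) = 144.5413; S(2,1) = 100.0700; S(2,2) = 69.2813
  k=3: S(3,0) = 173.7145; S(3,1) = 120.2674; S(3,2) = 83.2645; S(3,3) = 57.6463
Terminal payoffs V(N, i) = max(S_T - K, 0):
  V(3,0) = 84.174514; V(3,1) = 30.727413; V(3,2) = 0.000000; V(3,3) = 0.000000
Backward induction: V(k, i) = exp(-r*dt) * [p * V(k+1, i) + (1-p) * V(k+1, i+1)].
  V(2,0) = exp(-r*dt) * [p*84.174514 + (1-p)*30.727413] = 56.730443
  V(2,1) = exp(-r*dt) * [p*30.727413 + (1-p)*0.000000] = 15.290612
  V(2,2) = exp(-r*dt) * [p*0.000000 + (1-p)*0.000000] = 0.000000
  V(1,0) = exp(-r*dt) * [p*56.730443 + (1-p)*15.290612] = 35.616672
  V(1,1) = exp(-r*dt) * [p*15.290612 + (1-p)*0.000000] = 7.608933
  V(0,0) = exp(-r*dt) * [p*35.616672 + (1-p)*7.608933] = 21.399241


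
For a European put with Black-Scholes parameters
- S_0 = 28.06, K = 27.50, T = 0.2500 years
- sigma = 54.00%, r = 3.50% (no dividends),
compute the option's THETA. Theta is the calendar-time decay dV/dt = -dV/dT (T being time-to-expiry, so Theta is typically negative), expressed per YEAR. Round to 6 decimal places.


d1 = 0.2420706296; d2 = -0.0279293704
phi(d1) = 0.3874232059; exp(-qT) = 1.0000000000; exp(-rT) = 0.9912881698
Theta = -S*exp(-qT)*phi(d1)*sigma/(2*sqrt(T)) + r*K*exp(-rT)*N(-d2) - q*S*exp(-qT)*N(-d1)
N(-d1) = 0.4043627178; N(-d2) = 0.5111407583; sqrt(T) = 0.5000000000
Term 1 = -28.0600 * 1.0000000000 * 0.3874232059 * 0.5400 / (2 * 0.5000000000) = -5.8703913851
Term 2 = 0.0350 * 27.5000 * 0.9912881698 * 0.5111407583 = 0.4876869948
Term 3 = 0 (no dividend yield, q = 0)
Theta = -5.8703913851 + (0.4876869948) + (0.0000000000) = -5.382704

Answer: Theta = -5.382704


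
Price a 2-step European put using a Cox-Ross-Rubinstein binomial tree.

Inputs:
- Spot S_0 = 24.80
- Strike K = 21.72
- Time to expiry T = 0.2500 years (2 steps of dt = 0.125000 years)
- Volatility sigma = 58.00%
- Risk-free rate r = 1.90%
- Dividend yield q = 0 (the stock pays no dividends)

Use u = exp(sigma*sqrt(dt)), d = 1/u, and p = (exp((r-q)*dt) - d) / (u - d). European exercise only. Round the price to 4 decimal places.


Answer: Price = V(0,0) = 1.5579

Derivation:
dt = T/N = 0.125000
u = exp(sigma*sqrt(dt)) = 1.227600; d = 1/u = 0.814598
p = (exp((r-q)*dt) - d) / (u - d) = 0.454671
Discount per step: exp(-r*dt) = 0.997628
Stock lattice S(k, i) with i counting down-moves:
  k=0: S(0,0) = 24.8000
  k=1: S(1,0) = 30.4445; S(1,1) = 20.2020
  k=2: S(2,0) = 37.3736; S(2,1) = 24.8000; S(2,2) = 16.4565
Terminal payoffs V(N, i) = max(K - S_T, 0):
  V(2,0) = 0.000000; V(2,1) = 0.000000; V(2,2) = 5.263481
Backward induction: V(k, i) = exp(-r*dt) * [p * V(k+1, i) + (1-p) * V(k+1, i+1)].
  V(1,0) = exp(-r*dt) * [p*0.000000 + (1-p)*0.000000] = 0.000000
  V(1,1) = exp(-r*dt) * [p*0.000000 + (1-p)*5.263481] = 2.863519
  V(0,0) = exp(-r*dt) * [p*0.000000 + (1-p)*2.863519] = 1.557856


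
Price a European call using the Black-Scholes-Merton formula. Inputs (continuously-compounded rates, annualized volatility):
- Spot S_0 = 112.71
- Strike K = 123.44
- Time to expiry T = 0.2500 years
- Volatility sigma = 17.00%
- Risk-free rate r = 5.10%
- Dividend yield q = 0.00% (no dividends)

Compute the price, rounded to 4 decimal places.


Answer: Price = 0.9641

Derivation:
d1 = (ln(S/K) + (r - q + 0.5*sigma^2) * T) / (sigma * sqrt(T)) = -0.87734776
d2 = d1 - sigma * sqrt(T) = -0.96234776
exp(-rT) = 0.98733094; exp(-qT) = 1.00000000
C = S_0 * exp(-qT) * N(d1) - K * exp(-rT) * N(d2)
N(d1) = 0.19014889; N(d2) = 0.16793747
C = 112.7100 * 1.00000000 * 0.19014889 - 123.4400 * 0.98733094 * 0.16793747 = 0.9641


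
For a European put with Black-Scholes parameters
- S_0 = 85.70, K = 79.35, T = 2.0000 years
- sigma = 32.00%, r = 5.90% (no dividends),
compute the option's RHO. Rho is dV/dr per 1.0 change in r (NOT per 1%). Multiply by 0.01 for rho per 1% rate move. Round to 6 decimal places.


Answer: Rho = -59.086830

Derivation:
d1 = 0.6571328461; d2 = 0.2045845061
phi(d1) = 0.3214702348; exp(-qT) = 1.0000000000; exp(-rT) = 0.8886960526
N(-d2) = 0.4189483808
Rho = -K*T*exp(-rT)*N(-d2) = -79.3500 * 2.0000 * 0.8886960526 * 0.4189483808 = -59.086830


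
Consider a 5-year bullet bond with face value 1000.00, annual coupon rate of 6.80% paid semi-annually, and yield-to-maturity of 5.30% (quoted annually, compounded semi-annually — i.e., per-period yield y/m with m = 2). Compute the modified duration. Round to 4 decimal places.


Coupon per period c = face * coupon_rate / m = 34.000000
Periods per year m = 2; per-period yield y/m = 0.026500
Number of cashflows N = 10
Cashflows (t years, CF_t, discount factor 1/(1+y/m)^(m*t), PV):
  t = 0.5000: CF_t = 34.000000, DF = 0.974184, PV = 33.122260
  t = 1.0000: CF_t = 34.000000, DF = 0.949035, PV = 32.267180
  t = 1.5000: CF_t = 34.000000, DF = 0.924535, PV = 31.434174
  t = 2.0000: CF_t = 34.000000, DF = 0.900667, PV = 30.622673
  t = 2.5000: CF_t = 34.000000, DF = 0.877415, PV = 29.832122
  t = 3.0000: CF_t = 34.000000, DF = 0.854764, PV = 29.061980
  t = 3.5000: CF_t = 34.000000, DF = 0.832698, PV = 28.311719
  t = 4.0000: CF_t = 34.000000, DF = 0.811201, PV = 27.580827
  t = 4.5000: CF_t = 34.000000, DF = 0.790259, PV = 26.868804
  t = 5.0000: CF_t = 1034.000000, DF = 0.769858, PV = 796.032871
Price P = sum_t PV_t = 1065.134611
First compute Macaulay numerator sum_t t * PV_t:
  t * PV_t at t = 0.5000: 16.561130
  t * PV_t at t = 1.0000: 32.267180
  t * PV_t at t = 1.5000: 47.151261
  t * PV_t at t = 2.0000: 61.245347
  t * PV_t at t = 2.5000: 74.580305
  t * PV_t at t = 3.0000: 87.185939
  t * PV_t at t = 3.5000: 99.091017
  t * PV_t at t = 4.0000: 110.323309
  t * PV_t at t = 4.5000: 120.909618
  t * PV_t at t = 5.0000: 3980.164355
Macaulay duration D = 4629.479461 / 1065.134611 = 4.346380
Modified duration = D / (1 + y/m) = 4.346380 / (1 + 0.026500) = 4.234174

Answer: Modified duration = 4.2342


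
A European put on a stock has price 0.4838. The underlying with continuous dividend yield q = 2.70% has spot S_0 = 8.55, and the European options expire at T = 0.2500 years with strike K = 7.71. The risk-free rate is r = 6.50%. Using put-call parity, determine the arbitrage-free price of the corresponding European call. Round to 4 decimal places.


Put-call parity: C - P = S_0 * exp(-qT) - K * exp(-rT).
S_0 * exp(-qT) = 8.5500 * 0.99327273 = 8.49248184
K * exp(-rT) = 7.7100 * 0.98388132 = 7.58572497
C = P + S*exp(-qT) - K*exp(-rT)
C = 0.4838 + 8.49248184 - 7.58572497 = 1.3906

Answer: Call price = 1.3906


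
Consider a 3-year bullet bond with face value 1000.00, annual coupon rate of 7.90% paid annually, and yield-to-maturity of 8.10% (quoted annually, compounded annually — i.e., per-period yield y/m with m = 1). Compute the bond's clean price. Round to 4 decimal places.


Coupon per period c = face * coupon_rate / m = 79.000000
Periods per year m = 1; per-period yield y/m = 0.081000
Number of cashflows N = 3
Cashflows (t years, CF_t, discount factor 1/(1+y/m)^(m*t), PV):
  t = 1.0000: CF_t = 79.000000, DF = 0.925069, PV = 73.080481
  t = 2.0000: CF_t = 79.000000, DF = 0.855753, PV = 67.604515
  t = 3.0000: CF_t = 1079.000000, DF = 0.791631, PV = 854.170096
Price P = sum_t PV_t = 994.855092

Answer: Price = 994.8551


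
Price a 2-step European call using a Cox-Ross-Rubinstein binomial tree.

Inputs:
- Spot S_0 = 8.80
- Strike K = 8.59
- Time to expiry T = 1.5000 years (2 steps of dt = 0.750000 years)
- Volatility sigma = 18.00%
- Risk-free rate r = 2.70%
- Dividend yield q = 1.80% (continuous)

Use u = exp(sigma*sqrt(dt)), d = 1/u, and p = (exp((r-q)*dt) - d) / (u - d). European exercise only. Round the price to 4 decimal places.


Answer: Price = V(0,0) = 0.8682

Derivation:
dt = T/N = 0.750000
u = exp(sigma*sqrt(dt)) = 1.168691; d = 1/u = 0.855658
p = (exp((r-q)*dt) - d) / (u - d) = 0.482744
Discount per step: exp(-r*dt) = 0.979954
Stock lattice S(k, i) with i counting down-moves:
  k=0: S(0,0) = 8.8000
  k=1: S(1,0) = 10.2845; S(1,1) = 7.5298
  k=2: S(2,0) = 12.0194; S(2,1) = 8.8000; S(2,2) = 6.4429
Terminal payoffs V(N, i) = max(S_T - K, 0):
  V(2,0) = 3.429386; V(2,1) = 0.210000; V(2,2) = 0.000000
Backward induction: V(k, i) = exp(-r*dt) * [p * V(k+1, i) + (1-p) * V(k+1, i+1)].
  V(1,0) = exp(-r*dt) * [p*3.429386 + (1-p)*0.210000] = 1.728774
  V(1,1) = exp(-r*dt) * [p*0.210000 + (1-p)*0.000000] = 0.099344
  V(0,0) = exp(-r*dt) * [p*1.728774 + (1-p)*0.099344] = 0.868181


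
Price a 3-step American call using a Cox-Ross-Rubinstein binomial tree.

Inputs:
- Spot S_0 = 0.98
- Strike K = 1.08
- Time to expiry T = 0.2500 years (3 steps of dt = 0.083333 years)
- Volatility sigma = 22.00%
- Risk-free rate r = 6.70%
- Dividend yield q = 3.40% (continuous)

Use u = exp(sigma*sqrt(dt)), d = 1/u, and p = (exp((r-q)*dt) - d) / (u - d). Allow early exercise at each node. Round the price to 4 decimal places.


Answer: Price = V(0,0) = 0.0134

Derivation:
dt = T/N = 0.083333
u = exp(sigma*sqrt(dt)) = 1.065569; d = 1/u = 0.938466
p = (exp((r-q)*dt) - d) / (u - d) = 0.505794
Discount per step: exp(-r*dt) = 0.994432
Stock lattice S(k, i) with i counting down-moves:
  k=0: S(0,0) = 0.9800
  k=1: S(1,0) = 1.0443; S(1,1) = 0.9197
  k=2: S(2,0) = 1.1127; S(2,1) = 0.9800; S(2,2) = 0.8631
  k=3: S(3,0) = 1.1857; S(3,1) = 1.0443; S(3,2) = 0.9197; S(3,3) = 0.8100
Terminal payoffs V(N, i) = max(S_T - K, 0):
  V(3,0) = 0.105688; V(3,1) = 0.000000; V(3,2) = 0.000000; V(3,3) = 0.000000
Backward induction: V(k, i) = exp(-r*dt) * [p * V(k+1, i) + (1-p) * V(k+1, i+1)]; then take max(V_cont, immediate exercise) for American.
  V(2,0) = exp(-r*dt) * [p*0.105688 + (1-p)*0.000000] = 0.053159; exercise = 0.032728; V(2,0) = max -> 0.053159
  V(2,1) = exp(-r*dt) * [p*0.000000 + (1-p)*0.000000] = 0.000000; exercise = 0.000000; V(2,1) = max -> 0.000000
  V(2,2) = exp(-r*dt) * [p*0.000000 + (1-p)*0.000000] = 0.000000; exercise = 0.000000; V(2,2) = max -> 0.000000
  V(1,0) = exp(-r*dt) * [p*0.053159 + (1-p)*0.000000] = 0.026738; exercise = 0.000000; V(1,0) = max -> 0.026738
  V(1,1) = exp(-r*dt) * [p*0.000000 + (1-p)*0.000000] = 0.000000; exercise = 0.000000; V(1,1) = max -> 0.000000
  V(0,0) = exp(-r*dt) * [p*0.026738 + (1-p)*0.000000] = 0.013448; exercise = 0.000000; V(0,0) = max -> 0.013448


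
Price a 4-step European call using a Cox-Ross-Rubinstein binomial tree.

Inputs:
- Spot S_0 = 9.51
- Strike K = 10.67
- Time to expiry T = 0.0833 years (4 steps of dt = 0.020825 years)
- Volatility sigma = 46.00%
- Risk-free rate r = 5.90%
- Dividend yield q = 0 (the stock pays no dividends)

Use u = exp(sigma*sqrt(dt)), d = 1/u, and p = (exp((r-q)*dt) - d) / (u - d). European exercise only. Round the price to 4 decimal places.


dt = T/N = 0.020825
u = exp(sigma*sqrt(dt)) = 1.068635; d = 1/u = 0.935773
p = (exp((r-q)*dt) - d) / (u - d) = 0.492664
Discount per step: exp(-r*dt) = 0.998772
Stock lattice S(k, i) with i counting down-moves:
  k=0: S(0,0) = 9.5100
  k=1: S(1,0) = 10.1627; S(1,1) = 8.8992
  k=2: S(2,0) = 10.8602; S(2,1) = 9.5100; S(2,2) = 8.3276
  k=3: S(3,0) = 11.6056; S(3,1) = 10.1627; S(3,2) = 8.8992; S(3,3) = 7.7928
  k=4: S(4,0) = 12.4022; S(4,1) = 10.8602; S(4,2) = 9.5100; S(4,3) = 8.3276; S(4,4) = 7.2923
Terminal payoffs V(N, i) = max(S_T - K, 0):
  V(4,0) = 1.732175; V(4,1) = 0.190234; V(4,2) = 0.000000; V(4,3) = 0.000000; V(4,4) = 0.000000
Backward induction: V(k, i) = exp(-r*dt) * [p * V(k+1, i) + (1-p) * V(k+1, i+1)].
  V(3,0) = exp(-r*dt) * [p*1.732175 + (1-p)*0.190234] = 0.948727
  V(3,1) = exp(-r*dt) * [p*0.190234 + (1-p)*0.000000] = 0.093606
  V(3,2) = exp(-r*dt) * [p*0.000000 + (1-p)*0.000000] = 0.000000
  V(3,3) = exp(-r*dt) * [p*0.000000 + (1-p)*0.000000] = 0.000000
  V(2,0) = exp(-r*dt) * [p*0.948727 + (1-p)*0.093606] = 0.514261
  V(2,1) = exp(-r*dt) * [p*0.093606 + (1-p)*0.000000] = 0.046060
  V(2,2) = exp(-r*dt) * [p*0.000000 + (1-p)*0.000000] = 0.000000
  V(1,0) = exp(-r*dt) * [p*0.514261 + (1-p)*0.046060] = 0.276386
  V(1,1) = exp(-r*dt) * [p*0.046060 + (1-p)*0.000000] = 0.022664
  V(0,0) = exp(-r*dt) * [p*0.276386 + (1-p)*0.022664] = 0.147483

Answer: Price = V(0,0) = 0.1475


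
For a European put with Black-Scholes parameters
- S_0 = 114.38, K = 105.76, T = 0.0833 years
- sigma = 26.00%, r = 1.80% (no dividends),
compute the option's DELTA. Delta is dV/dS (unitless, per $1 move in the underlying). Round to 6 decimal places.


d1 = 1.1016554757; d2 = 1.0266149533
phi(d1) = 0.2174555262; exp(-qT) = 1.0000000000; exp(-rT) = 0.9985017235
N(-d1) = 0.1353057403
Delta = -exp(-qT) * N(-d1) = -1.0000000000 * 0.1353057403 = -0.135306

Answer: Delta = -0.135306


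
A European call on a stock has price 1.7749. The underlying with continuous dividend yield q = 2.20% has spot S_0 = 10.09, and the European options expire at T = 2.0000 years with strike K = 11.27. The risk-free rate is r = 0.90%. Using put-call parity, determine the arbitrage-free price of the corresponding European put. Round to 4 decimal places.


Put-call parity: C - P = S_0 * exp(-qT) - K * exp(-rT).
S_0 * exp(-qT) = 10.0900 * 0.95695396 = 9.65566543
K * exp(-rT) = 11.2700 * 0.98216103 = 11.06895483
P = C - S*exp(-qT) + K*exp(-rT)
P = 1.7749 - 9.65566543 + 11.06895483 = 3.1882

Answer: Put price = 3.1882


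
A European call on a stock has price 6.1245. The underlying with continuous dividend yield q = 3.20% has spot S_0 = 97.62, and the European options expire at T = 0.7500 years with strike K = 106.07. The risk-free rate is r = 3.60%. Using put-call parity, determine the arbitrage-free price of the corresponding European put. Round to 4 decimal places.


Put-call parity: C - P = S_0 * exp(-qT) - K * exp(-rT).
S_0 * exp(-qT) = 97.6200 * 0.97628571 = 95.30501099
K * exp(-rT) = 106.0700 * 0.97336124 = 103.24442689
P = C - S*exp(-qT) + K*exp(-rT)
P = 6.1245 - 95.30501099 + 103.24442689 = 14.0639

Answer: Put price = 14.0639


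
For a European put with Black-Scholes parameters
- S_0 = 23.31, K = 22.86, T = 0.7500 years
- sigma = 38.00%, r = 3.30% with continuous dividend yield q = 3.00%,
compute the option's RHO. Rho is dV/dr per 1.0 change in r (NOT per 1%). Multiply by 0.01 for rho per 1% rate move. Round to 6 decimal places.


Answer: Rho = -9.018946

Derivation:
d1 = 0.2306173831; d2 = -0.0984722703
phi(d1) = 0.3884733449; exp(-qT) = 0.9777512372; exp(-rT) = 0.9755537700
N(-d2) = 0.5392213550
Rho = -K*T*exp(-rT)*N(-d2) = -22.8600 * 0.7500 * 0.9755537700 * 0.5392213550 = -9.018946


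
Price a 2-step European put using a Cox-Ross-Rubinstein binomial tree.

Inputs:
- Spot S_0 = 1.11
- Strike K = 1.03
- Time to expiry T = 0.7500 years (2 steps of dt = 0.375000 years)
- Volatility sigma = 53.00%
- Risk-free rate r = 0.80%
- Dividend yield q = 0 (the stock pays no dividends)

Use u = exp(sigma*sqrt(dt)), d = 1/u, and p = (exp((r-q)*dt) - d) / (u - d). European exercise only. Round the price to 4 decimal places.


Answer: Price = V(0,0) = 0.1484

Derivation:
dt = T/N = 0.375000
u = exp(sigma*sqrt(dt)) = 1.383418; d = 1/u = 0.722847
p = (exp((r-q)*dt) - d) / (u - d) = 0.424114
Discount per step: exp(-r*dt) = 0.997004
Stock lattice S(k, i) with i counting down-moves:
  k=0: S(0,0) = 1.1100
  k=1: S(1,0) = 1.5356; S(1,1) = 0.8024
  k=2: S(2,0) = 2.1244; S(2,1) = 1.1100; S(2,2) = 0.5800
Terminal payoffs V(N, i) = max(K - S_T, 0):
  V(2,0) = 0.000000; V(2,1) = 0.000000; V(2,2) = 0.450016
Backward induction: V(k, i) = exp(-r*dt) * [p * V(k+1, i) + (1-p) * V(k+1, i+1)].
  V(1,0) = exp(-r*dt) * [p*0.000000 + (1-p)*0.000000] = 0.000000
  V(1,1) = exp(-r*dt) * [p*0.000000 + (1-p)*0.450016] = 0.258382
  V(0,0) = exp(-r*dt) * [p*0.000000 + (1-p)*0.258382] = 0.148353
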